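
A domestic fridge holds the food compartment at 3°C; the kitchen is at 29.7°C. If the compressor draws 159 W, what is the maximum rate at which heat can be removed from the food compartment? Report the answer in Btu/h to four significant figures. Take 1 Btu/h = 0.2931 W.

In absolute terms T_C = 276.15 K and T_H = 302.85 K, so ΔT = 26.70 K.
COP_Carnot = T_C/ΔT = 276.15/26.70 = 10.34.
Q̇_max = COP_Carnot × Ẇ = 10.34 × 159.0 W = 1644 W = 5611 Btu/h.

5611 Btu/h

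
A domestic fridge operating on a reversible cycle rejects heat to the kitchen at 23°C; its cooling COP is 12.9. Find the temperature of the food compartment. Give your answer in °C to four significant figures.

For a Carnot refrigerator COP_R = T_C/(T_H − T_C), so T_C = COP·T_H/(1 + COP).
With T_H = 296.15 K, T_C = 12.9 × 296.15/13.90 = 274.84 K.
Converting, 274.84 K = 1.69°C.

1.694 °C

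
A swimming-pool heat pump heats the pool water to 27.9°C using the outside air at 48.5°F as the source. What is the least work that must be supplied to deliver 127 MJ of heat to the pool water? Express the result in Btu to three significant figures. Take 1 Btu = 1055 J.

In absolute terms T_C = 282.32 K and T_H = 301.05 K, so ΔT = 18.73 K.
The reversible limit is COP_HP = T_H/ΔT = 16.07, so W_min = Q_H/COP = Q_H·ΔT/T_H.
W_min = 127.0 × 18.73/301.05 = 7.903 MJ = 7491 Btu.

7490 Btu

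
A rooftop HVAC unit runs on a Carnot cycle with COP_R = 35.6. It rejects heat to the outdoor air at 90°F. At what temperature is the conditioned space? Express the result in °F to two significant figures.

For a Carnot refrigerator COP_R = T_C/(T_H − T_C), so T_C = COP·T_H/(1 + COP).
With T_H = 305.37 K, T_C = 35.6 × 305.37/36.60 = 297.03 K.
Converting, 297.03 K = 74.98°F.

75 °F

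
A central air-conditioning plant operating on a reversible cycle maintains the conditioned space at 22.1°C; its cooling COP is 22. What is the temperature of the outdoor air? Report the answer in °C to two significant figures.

COP_R = T_C/(T_H − T_C) gives T_H − T_C = T_C/COP.
With T_C = 295.25 K, T_H = 295.25 × (1 + 1/22) = 308.67 K.
Converting, 308.67 K = 35.52°C.

36 °C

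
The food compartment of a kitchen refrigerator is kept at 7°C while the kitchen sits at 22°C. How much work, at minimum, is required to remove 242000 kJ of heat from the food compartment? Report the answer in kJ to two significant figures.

In absolute terms T_C = 280.15 K and T_H = 295.15 K, so ΔT = 15.00 K.
The reversible limit is COP_R = T_C/ΔT = 18.68, so W_min = Q_C/COP = Q_C·ΔT/T_C.
W_min = 242000 × 15.00/280.15 = 12960 kJ.

13000 kJ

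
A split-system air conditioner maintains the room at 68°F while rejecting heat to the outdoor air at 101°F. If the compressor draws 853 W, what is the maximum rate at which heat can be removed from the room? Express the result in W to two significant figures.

In absolute terms T_C = 293.15 K and T_H = 311.48 K, so ΔT = 18.33 K.
COP_Carnot = T_C/ΔT = 293.15/18.33 = 15.99.
Q̇_max = COP_Carnot × Ẇ = 15.99 × 853.0 W = 13640 W.

14000 W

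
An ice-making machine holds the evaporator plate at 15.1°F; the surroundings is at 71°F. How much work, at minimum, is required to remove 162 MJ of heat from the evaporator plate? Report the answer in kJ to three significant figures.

In absolute terms T_C = 263.76 K and T_H = 294.82 K, so ΔT = 31.06 K.
The reversible limit is COP_R = T_C/ΔT = 8.493, so W_min = Q_C/COP = Q_C·ΔT/T_C.
W_min = 162.0 × 31.06/263.76 = 19.07 MJ = 19070 kJ.

19100 kJ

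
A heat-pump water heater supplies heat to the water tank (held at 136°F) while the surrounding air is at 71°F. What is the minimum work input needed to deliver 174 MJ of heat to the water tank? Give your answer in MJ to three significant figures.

In absolute terms T_C = 294.82 K and T_H = 330.93 K, so ΔT = 36.11 K.
The reversible limit is COP_HP = T_H/ΔT = 9.164, so W_min = Q_H/COP = Q_H·ΔT/T_H.
W_min = 174.0 × 36.11/330.93 = 18.99 MJ.

19.0 MJ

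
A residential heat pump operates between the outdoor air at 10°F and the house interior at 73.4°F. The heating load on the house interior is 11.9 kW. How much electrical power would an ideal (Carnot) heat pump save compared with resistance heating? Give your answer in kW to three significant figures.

10.5 kW

In absolute terms T_C = 260.93 K and T_H = 296.15 K, so ΔT = 35.22 K.
COP_Carnot = T_H/ΔT = 296.15/35.22 = 8.408.
Resistance heating needs Ẇ_res = Q̇_H = 11.90 kW; the reversible heat pump needs only Ẇ_hp = Q̇_H/COP = 1.415 kW.
Saving = 11.90 − 1.415 = 10.48 kW.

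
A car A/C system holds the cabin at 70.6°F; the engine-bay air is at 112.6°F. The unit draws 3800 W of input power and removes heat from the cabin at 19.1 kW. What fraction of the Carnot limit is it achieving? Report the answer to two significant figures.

0.40

Converting, Q̇_C = 19.10 kW = 19100 W, so COP_actual = Q̇_C/Ẇ = 19100/3800 = 5.026.
In absolute terms T_C = 294.59 K and T_H = 317.93 K, so ΔT = 23.33 K.
COP_Carnot = T_C/ΔT = 294.59/23.33 = 12.63.
η_II = COP_actual/COP_Carnot = 5.026/12.63 = 0.3981.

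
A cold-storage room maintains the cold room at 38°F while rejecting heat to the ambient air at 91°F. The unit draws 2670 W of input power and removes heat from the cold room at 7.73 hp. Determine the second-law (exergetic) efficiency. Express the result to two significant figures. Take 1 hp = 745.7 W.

0.23

Converting, Q̇_C = 7.730 hp = 5764 W, so COP_actual = Q̇_C/Ẇ = 5764/2670 = 2.159.
In absolute terms T_C = 276.48 K and T_H = 305.93 K, so ΔT = 29.44 K.
COP_Carnot = T_C/ΔT = 276.48/29.44 = 9.390.
η_II = COP_actual/COP_Carnot = 2.159/9.390 = 0.2299.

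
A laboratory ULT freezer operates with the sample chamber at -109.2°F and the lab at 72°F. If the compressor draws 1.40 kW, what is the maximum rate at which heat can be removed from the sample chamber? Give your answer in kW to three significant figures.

2.71 kW

In absolute terms T_C = 194.71 K and T_H = 295.37 K, so ΔT = 100.7 K.
COP_Carnot = T_C/ΔT = 194.71/100.7 = 1.934.
Q̇_max = COP_Carnot × Ẇ = 1.934 × 1.400 kW = 2.708 kW.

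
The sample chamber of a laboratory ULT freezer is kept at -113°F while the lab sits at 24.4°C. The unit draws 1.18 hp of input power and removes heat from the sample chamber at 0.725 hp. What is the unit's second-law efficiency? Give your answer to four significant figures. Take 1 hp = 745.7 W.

COP_actual = Q̇_C/Ẇ = 0.7250/1.180 = 0.6144.
In absolute terms T_C = 192.59 K and T_H = 297.55 K, so ΔT = 105.0 K.
COP_Carnot = T_C/ΔT = 192.59/105.0 = 1.835.
η_II = COP_actual/COP_Carnot = 0.6144/1.835 = 0.3348.

0.3348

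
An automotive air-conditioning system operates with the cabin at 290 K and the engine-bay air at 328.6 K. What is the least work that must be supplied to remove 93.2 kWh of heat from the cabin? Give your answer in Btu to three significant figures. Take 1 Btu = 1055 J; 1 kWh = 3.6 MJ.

42300 Btu

The reservoir spacing is ΔT = 328.6 − 290 = 38.60 K.
The reversible limit is COP_R = T_C/ΔT = 7.513, so W_min = Q_C/COP = Q_C·ΔT/T_C.
W_min = 93.20 × 38.60/290.00 = 12.41 kWh = 42330 Btu.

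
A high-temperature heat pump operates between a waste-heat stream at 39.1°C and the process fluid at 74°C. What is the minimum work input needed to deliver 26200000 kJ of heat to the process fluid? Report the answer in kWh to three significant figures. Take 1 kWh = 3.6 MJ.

In absolute terms T_C = 312.25 K and T_H = 347.15 K, so ΔT = 34.90 K.
The reversible limit is COP_HP = T_H/ΔT = 9.947, so W_min = Q_H/COP = Q_H·ΔT/T_H.
W_min = 26200000 × 34.90/347.15 = 2634000 kJ = 731.7 kWh.

732 kWh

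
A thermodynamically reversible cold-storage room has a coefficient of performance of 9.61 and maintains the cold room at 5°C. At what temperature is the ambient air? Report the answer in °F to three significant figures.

93.1 °F

COP_R = T_C/(T_H − T_C) gives T_H − T_C = T_C/COP.
With T_C = 278.15 K, T_H = 278.15 × (1 + 1/9.61) = 307.09 K.
Converting, 307.09 K = 93.10°F.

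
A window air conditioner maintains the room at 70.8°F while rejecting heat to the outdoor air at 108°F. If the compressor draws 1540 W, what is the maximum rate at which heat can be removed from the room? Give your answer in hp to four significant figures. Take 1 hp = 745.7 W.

In absolute terms T_C = 294.71 K and T_H = 315.37 K, so ΔT = 20.67 K.
COP_Carnot = T_C/ΔT = 294.71/20.67 = 14.26.
Q̇_max = COP_Carnot × Ẇ = 14.26 × 1540 W = 21960 W = 29.45 hp.

29.45 hp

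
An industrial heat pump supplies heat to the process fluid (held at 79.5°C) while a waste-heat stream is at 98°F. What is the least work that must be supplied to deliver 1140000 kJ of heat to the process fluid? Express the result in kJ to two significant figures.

In absolute terms T_C = 309.82 K and T_H = 352.65 K, so ΔT = 42.83 K.
The reversible limit is COP_HP = T_H/ΔT = 8.233, so W_min = Q_H/COP = Q_H·ΔT/T_H.
W_min = 1140000 × 42.83/352.65 = 138500 kJ.

140000 kJ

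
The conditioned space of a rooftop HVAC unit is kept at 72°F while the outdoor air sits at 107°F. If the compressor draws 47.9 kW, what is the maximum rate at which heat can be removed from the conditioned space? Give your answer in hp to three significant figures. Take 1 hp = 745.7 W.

In absolute terms T_C = 295.37 K and T_H = 314.82 K, so ΔT = 19.44 K.
COP_Carnot = T_C/ΔT = 295.37/19.44 = 15.19.
Q̇_max = COP_Carnot × Ẇ = 15.19 × 47.90 kW = 727.6 kW = 975.8 hp.

976 hp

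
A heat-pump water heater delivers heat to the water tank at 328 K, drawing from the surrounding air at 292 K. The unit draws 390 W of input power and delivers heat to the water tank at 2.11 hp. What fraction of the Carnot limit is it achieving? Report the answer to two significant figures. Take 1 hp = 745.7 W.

0.44

Converting, Q̇_H = 2.110 hp = 1573 W, so COP_actual = Q̇_H/Ẇ = 1573/390.0 = 4.034.
The reservoir spacing is ΔT = 328 − 292 = 36.00 K.
COP_Carnot = T_H/ΔT = 328.00/36.00 = 9.111.
η_II = COP_actual/COP_Carnot = 4.034/9.111 = 0.4428.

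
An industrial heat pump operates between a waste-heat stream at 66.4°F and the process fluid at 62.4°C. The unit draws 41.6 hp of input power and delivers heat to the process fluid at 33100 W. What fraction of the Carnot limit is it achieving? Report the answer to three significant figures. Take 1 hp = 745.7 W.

Converting, Q̇_H = 33100 W = 44.39 hp, so COP_actual = Q̇_H/Ẇ = 44.39/41.60 = 1.067.
In absolute terms T_C = 292.26 K and T_H = 335.55 K, so ΔT = 43.29 K.
COP_Carnot = T_H/ΔT = 335.55/43.29 = 7.751.
η_II = COP_actual/COP_Carnot = 1.067/7.751 = 0.1377.

0.138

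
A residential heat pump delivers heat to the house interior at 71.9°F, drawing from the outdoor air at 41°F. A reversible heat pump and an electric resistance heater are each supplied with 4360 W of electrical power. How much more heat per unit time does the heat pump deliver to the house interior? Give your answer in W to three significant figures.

In absolute terms T_C = 278.15 K and T_H = 295.32 K, so ΔT = 17.17 K.
COP_Carnot = T_H/ΔT = 295.32/17.17 = 17.20.
The heat pump delivers Q̇_H = COP × Ẇ = 75000 W; the resistance heater delivers Ẇ = 4360 W.
Extra = (COP − 1)·Ẇ = 70640 W.

70600 W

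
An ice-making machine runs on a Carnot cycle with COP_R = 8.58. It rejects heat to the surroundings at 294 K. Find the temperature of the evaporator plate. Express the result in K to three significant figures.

263 K

For a Carnot refrigerator COP_R = T_C/(T_H − T_C), so T_C = COP·T_H/(1 + COP).
With T_H = 294.00 K, T_C = 8.58 × 294.00/9.580 = 263.31 K.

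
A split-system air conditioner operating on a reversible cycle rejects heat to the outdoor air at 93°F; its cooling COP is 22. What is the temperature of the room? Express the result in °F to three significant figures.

69.0 °F

For a Carnot refrigerator COP_R = T_C/(T_H − T_C), so T_C = COP·T_H/(1 + COP).
With T_H = 307.04 K, T_C = 22 × 307.04/23.00 = 293.69 K.
Converting, 293.69 K = 68.97°F.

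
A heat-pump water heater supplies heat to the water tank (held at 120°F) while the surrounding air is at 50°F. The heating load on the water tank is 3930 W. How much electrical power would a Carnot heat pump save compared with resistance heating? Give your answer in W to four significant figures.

In absolute terms T_C = 283.15 K and T_H = 322.04 K, so ΔT = 38.89 K.
COP_Carnot = T_H/ΔT = 322.04/38.89 = 8.281.
Resistance heating needs Ẇ_res = Q̇_H = 3930 W; the reversible heat pump needs only Ẇ_hp = Q̇_H/COP = 474.6 W.
Saving = 3930 − 474.6 = 3455 W.

3455 W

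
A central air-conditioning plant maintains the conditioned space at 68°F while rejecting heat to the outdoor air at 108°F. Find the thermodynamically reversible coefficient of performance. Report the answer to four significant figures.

In absolute terms T_C = 293.15 K and T_H = 315.37 K, so ΔT = 22.22 K.
For a reversible cycle, COP_Carnot = T_C/ΔT = 293.15/22.22 = 13.19.

13.19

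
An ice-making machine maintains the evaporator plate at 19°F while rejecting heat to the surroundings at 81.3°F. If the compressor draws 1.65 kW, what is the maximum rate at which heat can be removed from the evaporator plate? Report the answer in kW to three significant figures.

12.7 kW

In absolute terms T_C = 265.93 K and T_H = 300.54 K, so ΔT = 34.61 K.
COP_Carnot = T_C/ΔT = 265.93/34.61 = 7.683.
Q̇_max = COP_Carnot × Ẇ = 7.683 × 1.650 kW = 12.68 kW.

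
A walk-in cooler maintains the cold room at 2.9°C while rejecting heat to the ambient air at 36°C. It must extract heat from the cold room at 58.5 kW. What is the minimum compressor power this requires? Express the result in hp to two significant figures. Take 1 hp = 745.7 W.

9.4 hp

In absolute terms T_C = 276.05 K and T_H = 309.15 K, so ΔT = 33.10 K.
COP_Carnot = T_C/ΔT = 276.05/33.10 = 8.340.
Ẇ_min = Q̇/COP_Carnot = 58.50/8.340 = 7.014 kW = 9.407 hp.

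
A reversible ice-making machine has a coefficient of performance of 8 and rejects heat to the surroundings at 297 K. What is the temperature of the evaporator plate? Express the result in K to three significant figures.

264 K

For a Carnot refrigerator COP_R = T_C/(T_H − T_C), so T_C = COP·T_H/(1 + COP).
With T_H = 297.00 K, T_C = 8 × 297.00/9.000 = 264.00 K.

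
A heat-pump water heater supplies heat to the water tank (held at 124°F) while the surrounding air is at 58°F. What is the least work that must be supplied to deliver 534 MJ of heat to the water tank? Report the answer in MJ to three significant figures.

60.4 MJ

In absolute terms T_C = 287.59 K and T_H = 324.26 K, so ΔT = 36.67 K.
The reversible limit is COP_HP = T_H/ΔT = 8.843, so W_min = Q_H/COP = Q_H·ΔT/T_H.
W_min = 534.0 × 36.67/324.26 = 60.38 MJ.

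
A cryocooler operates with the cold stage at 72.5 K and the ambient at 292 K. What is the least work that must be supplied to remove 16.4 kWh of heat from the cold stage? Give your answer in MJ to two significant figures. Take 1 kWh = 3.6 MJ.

180 MJ

The reservoir spacing is ΔT = 292 − 72.5 = 219.5 K.
The reversible limit is COP_R = T_C/ΔT = 0.3303, so W_min = Q_C/COP = Q_C·ΔT/T_C.
W_min = 16.40 × 219.5/72.50 = 49.65 kWh = 178.7 MJ.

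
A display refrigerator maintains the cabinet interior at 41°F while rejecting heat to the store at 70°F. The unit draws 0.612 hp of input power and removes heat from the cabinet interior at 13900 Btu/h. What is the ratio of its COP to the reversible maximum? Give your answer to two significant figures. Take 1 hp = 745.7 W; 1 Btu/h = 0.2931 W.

0.52

Converting, Q̇_C = 13900 Btu/h = 5.463 hp, so COP_actual = Q̇_C/Ẇ = 5.463/0.6120 = 8.927.
In absolute terms T_C = 278.15 K and T_H = 294.26 K, so ΔT = 16.11 K.
COP_Carnot = T_C/ΔT = 278.15/16.11 = 17.26.
η_II = COP_actual/COP_Carnot = 8.927/17.26 = 0.5171.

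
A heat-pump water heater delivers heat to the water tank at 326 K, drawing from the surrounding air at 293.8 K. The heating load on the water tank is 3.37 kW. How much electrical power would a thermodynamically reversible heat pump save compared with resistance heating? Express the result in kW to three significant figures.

3.04 kW

The reservoir spacing is ΔT = 326 − 293.8 = 32.20 K.
COP_Carnot = T_H/ΔT = 326.00/32.20 = 10.12.
Resistance heating needs Ẇ_res = Q̇_H = 3.370 kW; the reversible heat pump needs only Ẇ_hp = Q̇_H/COP = 0.3329 kW.
Saving = 3.370 − 0.3329 = 3.037 kW.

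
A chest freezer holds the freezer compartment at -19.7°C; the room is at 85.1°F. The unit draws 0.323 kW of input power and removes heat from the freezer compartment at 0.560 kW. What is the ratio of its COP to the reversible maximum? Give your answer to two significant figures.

COP_actual = Q̇_C/Ẇ = 0.5600/0.3230 = 1.734.
In absolute terms T_C = 253.45 K and T_H = 302.65 K, so ΔT = 49.20 K.
COP_Carnot = T_C/ΔT = 253.45/49.20 = 5.151.
η_II = COP_actual/COP_Carnot = 1.734/5.151 = 0.3366.

0.34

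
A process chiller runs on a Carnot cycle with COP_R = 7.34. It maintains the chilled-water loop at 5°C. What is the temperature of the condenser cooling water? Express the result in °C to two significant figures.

43 °C

COP_R = T_C/(T_H − T_C) gives T_H − T_C = T_C/COP.
With T_C = 278.15 K, T_H = 278.15 × (1 + 1/7.34) = 316.05 K.
Converting, 316.05 K = 42.90°C.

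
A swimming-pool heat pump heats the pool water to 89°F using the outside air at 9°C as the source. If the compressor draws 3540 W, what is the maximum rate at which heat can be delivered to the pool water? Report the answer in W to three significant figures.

47600 W

In absolute terms T_C = 282.15 K and T_H = 304.82 K, so ΔT = 22.67 K.
COP_Carnot = T_H/ΔT = 304.82/22.67 = 13.45.
Q̇_max = COP_Carnot × Ẇ = 13.45 × 3540 W = 47610 W.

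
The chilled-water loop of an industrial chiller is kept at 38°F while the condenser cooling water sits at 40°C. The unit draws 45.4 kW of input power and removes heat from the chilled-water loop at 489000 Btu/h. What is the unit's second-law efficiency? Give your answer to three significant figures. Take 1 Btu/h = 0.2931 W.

0.419

Converting, Q̇_C = 489000 Btu/h = 143.3 kW, so COP_actual = Q̇_C/Ẇ = 143.3/45.40 = 3.157.
In absolute terms T_C = 276.48 K and T_H = 313.15 K, so ΔT = 36.67 K.
COP_Carnot = T_C/ΔT = 276.48/36.67 = 7.540.
η_II = COP_actual/COP_Carnot = 3.157/7.540 = 0.4187.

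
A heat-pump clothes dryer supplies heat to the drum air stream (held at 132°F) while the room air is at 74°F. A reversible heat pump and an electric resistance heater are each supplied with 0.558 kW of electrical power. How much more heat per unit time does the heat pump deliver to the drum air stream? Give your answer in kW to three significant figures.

In absolute terms T_C = 296.48 K and T_H = 328.71 K, so ΔT = 32.22 K.
COP_Carnot = T_H/ΔT = 328.71/32.22 = 10.20.
The heat pump delivers Q̇_H = COP × Ẇ = 5.692 kW; the resistance heater delivers Ẇ = 0.5580 kW.
Extra = (COP − 1)·Ẇ = 5.134 kW.

5.13 kW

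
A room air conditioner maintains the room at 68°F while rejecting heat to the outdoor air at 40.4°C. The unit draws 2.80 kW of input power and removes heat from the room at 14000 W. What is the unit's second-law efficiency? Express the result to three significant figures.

0.348

Converting, Q̇_C = 14000 W = 14.00 kW, so COP_actual = Q̇_C/Ẇ = 14.00/2.800 = 5.000.
In absolute terms T_C = 293.15 K and T_H = 313.55 K, so ΔT = 20.40 K.
COP_Carnot = T_C/ΔT = 293.15/20.40 = 14.37.
η_II = COP_actual/COP_Carnot = 5.000/14.37 = 0.3479.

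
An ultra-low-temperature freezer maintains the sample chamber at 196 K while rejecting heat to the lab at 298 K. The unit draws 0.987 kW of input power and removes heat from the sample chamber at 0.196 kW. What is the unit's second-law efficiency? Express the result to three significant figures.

COP_actual = Q̇_C/Ẇ = 0.1960/0.9870 = 0.1986.
The reservoir spacing is ΔT = 298 − 196 = 102.0 K.
COP_Carnot = T_C/ΔT = 196.00/102.0 = 1.922.
η_II = COP_actual/COP_Carnot = 0.1986/1.922 = 0.1033.

0.103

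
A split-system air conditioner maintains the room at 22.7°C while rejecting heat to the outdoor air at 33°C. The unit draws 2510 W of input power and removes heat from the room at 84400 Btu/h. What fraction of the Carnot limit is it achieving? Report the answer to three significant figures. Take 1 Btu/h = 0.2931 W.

0.343

Converting, Q̇_C = 84400 Btu/h = 24740 W, so COP_actual = Q̇_C/Ẇ = 24740/2510 = 9.856.
In absolute terms T_C = 295.85 K and T_H = 306.15 K, so ΔT = 10.30 K.
COP_Carnot = T_C/ΔT = 295.85/10.30 = 28.72.
η_II = COP_actual/COP_Carnot = 9.856/28.72 = 0.3431.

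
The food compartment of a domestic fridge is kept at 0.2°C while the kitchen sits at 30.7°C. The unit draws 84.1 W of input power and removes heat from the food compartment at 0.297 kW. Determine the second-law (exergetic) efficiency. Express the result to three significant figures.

0.394

Converting, Q̇_C = 0.2970 kW = 297.0 W, so COP_actual = Q̇_C/Ẇ = 297.0/84.10 = 3.532.
In absolute terms T_C = 273.35 K and T_H = 303.85 K, so ΔT = 30.50 K.
COP_Carnot = T_C/ΔT = 273.35/30.50 = 8.962.
η_II = COP_actual/COP_Carnot = 3.532/8.962 = 0.3940.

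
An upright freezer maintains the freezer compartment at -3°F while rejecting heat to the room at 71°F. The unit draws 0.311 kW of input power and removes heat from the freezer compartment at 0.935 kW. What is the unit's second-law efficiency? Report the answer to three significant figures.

0.487

COP_actual = Q̇_C/Ẇ = 0.9350/0.3110 = 3.006.
In absolute terms T_C = 253.71 K and T_H = 294.82 K, so ΔT = 41.11 K.
COP_Carnot = T_C/ΔT = 253.71/41.11 = 6.171.
η_II = COP_actual/COP_Carnot = 3.006/6.171 = 0.4872.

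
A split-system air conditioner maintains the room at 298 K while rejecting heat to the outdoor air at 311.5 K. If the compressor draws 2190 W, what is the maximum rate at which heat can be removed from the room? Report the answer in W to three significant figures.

48300 W

The reservoir spacing is ΔT = 311.5 − 298 = 13.50 K.
COP_Carnot = T_C/ΔT = 298.00/13.50 = 22.07.
Q̇_max = COP_Carnot × Ẇ = 22.07 × 2190 W = 48340 W.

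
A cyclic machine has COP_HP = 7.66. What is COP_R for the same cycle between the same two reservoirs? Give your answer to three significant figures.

6.66

Since Q_H = Q_C + W for any cycle, COP_R = Q_C/W = Q_H/W − 1.
COP_R = 7.66 − 1 = 6.66.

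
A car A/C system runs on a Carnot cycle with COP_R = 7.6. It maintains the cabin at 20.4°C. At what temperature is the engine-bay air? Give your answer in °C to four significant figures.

59.03 °C

COP_R = T_C/(T_H − T_C) gives T_H − T_C = T_C/COP.
With T_C = 293.55 K, T_H = 293.55 × (1 + 1/7.6) = 332.17 K.
Converting, 332.17 K = 59.02°C.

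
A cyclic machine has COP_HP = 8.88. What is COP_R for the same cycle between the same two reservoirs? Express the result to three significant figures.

Since Q_H = Q_C + W for any cycle, COP_R = Q_C/W = Q_H/W − 1.
COP_R = 8.88 − 1 = 7.88.

7.88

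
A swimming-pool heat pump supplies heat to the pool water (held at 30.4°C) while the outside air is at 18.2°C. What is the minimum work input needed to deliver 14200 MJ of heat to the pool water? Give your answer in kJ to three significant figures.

571000 kJ

In absolute terms T_C = 291.35 K and T_H = 303.55 K, so ΔT = 12.20 K.
The reversible limit is COP_HP = T_H/ΔT = 24.88, so W_min = Q_H/COP = Q_H·ΔT/T_H.
W_min = 14200 × 12.20/303.55 = 570.7 MJ = 570700 kJ.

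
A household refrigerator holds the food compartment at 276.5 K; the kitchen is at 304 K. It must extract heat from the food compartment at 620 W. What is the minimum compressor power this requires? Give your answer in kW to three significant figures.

The reservoir spacing is ΔT = 304 − 276.5 = 27.50 K.
COP_Carnot = T_C/ΔT = 276.50/27.50 = 10.05.
Ẇ_min = Q̇/COP_Carnot = 620.0/10.05 = 61.66 W = 0.06166 kW.

0.0617 kW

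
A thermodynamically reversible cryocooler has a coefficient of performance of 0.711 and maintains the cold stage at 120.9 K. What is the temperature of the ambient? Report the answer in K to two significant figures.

COP_R = T_C/(T_H − T_C) gives T_H − T_C = T_C/COP.
With T_C = 120.90 K, T_H = 120.90 × (1 + 1/0.711) = 290.94 K.

290 K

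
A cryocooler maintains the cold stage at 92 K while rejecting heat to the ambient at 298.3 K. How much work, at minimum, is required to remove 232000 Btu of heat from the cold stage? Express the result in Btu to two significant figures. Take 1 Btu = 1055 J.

520000 Btu

The reservoir spacing is ΔT = 298.3 − 92 = 206.3 K.
The reversible limit is COP_R = T_C/ΔT = 0.4460, so W_min = Q_C/COP = Q_C·ΔT/T_C.
W_min = 232000 × 206.3/92.00 = 520200 Btu.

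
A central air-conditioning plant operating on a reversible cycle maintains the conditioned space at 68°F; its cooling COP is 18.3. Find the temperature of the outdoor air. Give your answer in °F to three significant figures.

96.8 °F

COP_R = T_C/(T_H − T_C) gives T_H − T_C = T_C/COP.
With T_C = 293.15 K, T_H = 293.15 × (1 + 1/18.3) = 309.17 K.
Converting, 309.17 K = 96.83°F.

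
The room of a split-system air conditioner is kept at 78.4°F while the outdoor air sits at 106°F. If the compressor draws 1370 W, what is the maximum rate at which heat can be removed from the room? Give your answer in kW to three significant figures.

In absolute terms T_C = 298.93 K and T_H = 314.26 K, so ΔT = 15.33 K.
COP_Carnot = T_C/ΔT = 298.93/15.33 = 19.50.
Q̇_max = COP_Carnot × Ẇ = 19.50 × 1370 W = 26710 W = 26.71 kW.

26.7 kW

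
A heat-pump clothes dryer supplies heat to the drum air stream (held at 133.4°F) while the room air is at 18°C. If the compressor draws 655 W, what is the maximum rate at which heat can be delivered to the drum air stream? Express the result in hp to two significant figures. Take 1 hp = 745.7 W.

7.5 hp

In absolute terms T_C = 291.15 K and T_H = 329.48 K, so ΔT = 38.33 K.
COP_Carnot = T_H/ΔT = 329.48/38.33 = 8.595.
Q̇_max = COP_Carnot × Ẇ = 8.595 × 655.0 W = 5630 W = 7.550 hp.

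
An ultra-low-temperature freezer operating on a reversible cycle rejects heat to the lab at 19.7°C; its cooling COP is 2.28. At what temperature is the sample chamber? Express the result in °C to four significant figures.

For a Carnot refrigerator COP_R = T_C/(T_H − T_C), so T_C = COP·T_H/(1 + COP).
With T_H = 292.85 K, T_C = 2.28 × 292.85/3.280 = 203.57 K.
Converting, 203.57 K = -69.58°C.

-69.58 °C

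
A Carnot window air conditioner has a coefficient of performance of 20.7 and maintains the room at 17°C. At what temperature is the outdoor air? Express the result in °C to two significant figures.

COP_R = T_C/(T_H − T_C) gives T_H − T_C = T_C/COP.
With T_C = 290.15 K, T_H = 290.15 × (1 + 1/20.7) = 304.17 K.
Converting, 304.17 K = 31.02°C.

31 °C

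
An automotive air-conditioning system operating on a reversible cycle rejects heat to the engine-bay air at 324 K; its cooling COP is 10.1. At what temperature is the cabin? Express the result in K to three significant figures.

For a Carnot refrigerator COP_R = T_C/(T_H − T_C), so T_C = COP·T_H/(1 + COP).
With T_H = 324.00 K, T_C = 10.1 × 324.00/11.10 = 294.81 K.

295 K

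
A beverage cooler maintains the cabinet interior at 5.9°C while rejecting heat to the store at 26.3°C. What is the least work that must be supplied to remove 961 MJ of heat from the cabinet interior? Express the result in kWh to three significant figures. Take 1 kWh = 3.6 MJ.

19.5 kWh

In absolute terms T_C = 279.05 K and T_H = 299.45 K, so ΔT = 20.40 K.
The reversible limit is COP_R = T_C/ΔT = 13.68, so W_min = Q_C/COP = Q_C·ΔT/T_C.
W_min = 961.0 × 20.40/279.05 = 70.25 MJ = 19.52 kWh.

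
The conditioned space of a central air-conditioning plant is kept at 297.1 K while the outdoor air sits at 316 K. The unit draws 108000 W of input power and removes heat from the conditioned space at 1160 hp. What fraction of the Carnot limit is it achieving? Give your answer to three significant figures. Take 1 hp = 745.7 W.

Converting, Q̇_C = 1160 hp = 865000 W, so COP_actual = Q̇_C/Ẇ = 865000/108000 = 8.009.
The reservoir spacing is ΔT = 316 − 297.1 = 18.90 K.
COP_Carnot = T_C/ΔT = 297.10/18.90 = 15.72.
η_II = COP_actual/COP_Carnot = 8.009/15.72 = 0.5095.

0.510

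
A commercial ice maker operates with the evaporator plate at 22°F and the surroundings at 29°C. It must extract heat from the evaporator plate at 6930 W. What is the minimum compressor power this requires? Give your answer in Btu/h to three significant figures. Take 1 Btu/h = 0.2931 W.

In absolute terms T_C = 267.59 K and T_H = 302.15 K, so ΔT = 34.56 K.
COP_Carnot = T_C/ΔT = 267.59/34.56 = 7.744.
Ẇ_min = Q̇/COP_Carnot = 6930/7.744 = 894.9 W = 3053 Btu/h.

3050 Btu/h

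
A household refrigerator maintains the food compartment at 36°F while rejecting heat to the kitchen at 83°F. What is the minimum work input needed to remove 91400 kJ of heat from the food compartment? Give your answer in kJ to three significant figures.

In absolute terms T_C = 275.37 K and T_H = 301.48 K, so ΔT = 26.11 K.
The reversible limit is COP_R = T_C/ΔT = 10.55, so W_min = Q_C/COP = Q_C·ΔT/T_C.
W_min = 91400 × 26.11/275.37 = 8667 kJ.

8670 kJ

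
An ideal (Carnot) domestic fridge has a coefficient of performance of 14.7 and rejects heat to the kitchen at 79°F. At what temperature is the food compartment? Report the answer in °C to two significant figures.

7.0 °C

For a Carnot refrigerator COP_R = T_C/(T_H − T_C), so T_C = COP·T_H/(1 + COP).
With T_H = 299.26 K, T_C = 14.7 × 299.26/15.70 = 280.20 K.
Converting, 280.20 K = 7.05°C.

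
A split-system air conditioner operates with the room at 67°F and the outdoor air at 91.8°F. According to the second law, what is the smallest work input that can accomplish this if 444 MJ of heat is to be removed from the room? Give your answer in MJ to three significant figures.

In absolute terms T_C = 292.59 K and T_H = 306.37 K, so ΔT = 13.78 K.
The reversible limit is COP_R = T_C/ΔT = 21.24, so W_min = Q_C/COP = Q_C·ΔT/T_C.
W_min = 444.0 × 13.78/292.59 = 20.91 MJ.

20.9 MJ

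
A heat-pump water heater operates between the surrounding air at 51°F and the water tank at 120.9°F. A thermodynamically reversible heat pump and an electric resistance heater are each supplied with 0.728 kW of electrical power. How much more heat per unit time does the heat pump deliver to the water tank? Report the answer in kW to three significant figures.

In absolute terms T_C = 283.71 K and T_H = 322.54 K, so ΔT = 38.83 K.
COP_Carnot = T_H/ΔT = 322.54/38.83 = 8.306.
The heat pump delivers Q̇_H = COP × Ẇ = 6.047 kW; the resistance heater delivers Ẇ = 0.7280 kW.
Extra = (COP − 1)·Ẇ = 5.319 kW.

5.32 kW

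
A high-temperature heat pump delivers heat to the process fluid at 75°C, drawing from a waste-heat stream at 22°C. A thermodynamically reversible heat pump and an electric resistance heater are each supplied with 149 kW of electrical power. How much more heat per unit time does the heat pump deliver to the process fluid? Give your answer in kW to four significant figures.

In absolute terms T_C = 295.15 K and T_H = 348.15 K, so ΔT = 53.00 K.
COP_Carnot = T_H/ΔT = 348.15/53.00 = 6.569.
The heat pump delivers Q̇_H = COP × Ẇ = 978.8 kW; the resistance heater delivers Ẇ = 149.0 kW.
Extra = (COP − 1)·Ẇ = 829.8 kW.

829.8 kW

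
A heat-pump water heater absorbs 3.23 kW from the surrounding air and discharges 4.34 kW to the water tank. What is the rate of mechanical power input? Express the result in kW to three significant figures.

1.11 kW

For a cyclic device the first law requires Q̇_H = Q̇_C + Ẇ.
Ẇ = Q̇_H − Q̇_C = 1.110 kW.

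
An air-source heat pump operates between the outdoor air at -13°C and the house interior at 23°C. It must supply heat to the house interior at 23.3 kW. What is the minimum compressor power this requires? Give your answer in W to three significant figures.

2830 W

In absolute terms T_C = 260.15 K and T_H = 296.15 K, so ΔT = 36.00 K.
COP_Carnot = T_H/ΔT = 296.15/36.00 = 8.226.
Ẇ_min = Q̇/COP_Carnot = 23.30/8.226 = 2.832 kW = 2832 W.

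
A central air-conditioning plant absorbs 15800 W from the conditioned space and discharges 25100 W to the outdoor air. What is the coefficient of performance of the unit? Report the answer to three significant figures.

The first law gives Q̇_H = Q̇_C + Ẇ, so the three rates are Q̇_C = 15800, Q̇_H = 25100, Ẇ = 9300 W.
COP_R = Q̇_C/Ẇ = 15800/9300 = 1.699.

1.70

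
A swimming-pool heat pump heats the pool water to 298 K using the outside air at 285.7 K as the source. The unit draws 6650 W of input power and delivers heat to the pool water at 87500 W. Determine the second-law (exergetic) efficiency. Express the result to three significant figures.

0.543

COP_actual = Q̇_H/Ẇ = 87500/6650 = 13.16.
The reservoir spacing is ΔT = 298 − 285.7 = 12.30 K.
COP_Carnot = T_H/ΔT = 298.00/12.30 = 24.23.
η_II = COP_actual/COP_Carnot = 13.16/24.23 = 0.5431.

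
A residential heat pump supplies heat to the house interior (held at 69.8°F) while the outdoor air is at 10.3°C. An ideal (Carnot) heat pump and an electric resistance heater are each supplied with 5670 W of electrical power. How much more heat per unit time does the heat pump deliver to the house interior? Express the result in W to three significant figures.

150000 W

In absolute terms T_C = 283.45 K and T_H = 294.15 K, so ΔT = 10.70 K.
COP_Carnot = T_H/ΔT = 294.15/10.70 = 27.49.
The heat pump delivers Q̇_H = COP × Ẇ = 155900 W; the resistance heater delivers Ẇ = 5670 W.
Extra = (COP − 1)·Ẇ = 150200 W.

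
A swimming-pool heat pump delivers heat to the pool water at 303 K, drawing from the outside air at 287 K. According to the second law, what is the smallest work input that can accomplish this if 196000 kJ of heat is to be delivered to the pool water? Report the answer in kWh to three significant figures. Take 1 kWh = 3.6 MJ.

The reservoir spacing is ΔT = 303 − 287 = 16.00 K.
The reversible limit is COP_HP = T_H/ΔT = 18.94, so W_min = Q_H/COP = Q_H·ΔT/T_H.
W_min = 196000 × 16.00/303.00 = 10350 kJ = 2.875 kWh.

2.87 kWh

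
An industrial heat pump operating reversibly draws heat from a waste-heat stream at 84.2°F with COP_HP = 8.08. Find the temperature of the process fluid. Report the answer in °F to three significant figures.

161 °F

COP_HP = T_H/(T_H − T_C) rearranges to T_H = COP·T_C/(COP − 1).
With T_C = 302.15 K, T_H = 8.08 × 302.15/7.080 = 344.83 K.
Converting, 344.83 K = 161.02°F.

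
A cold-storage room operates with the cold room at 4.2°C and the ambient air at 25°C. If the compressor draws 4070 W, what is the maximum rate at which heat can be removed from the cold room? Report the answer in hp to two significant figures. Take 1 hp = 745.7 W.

73 hp

In absolute terms T_C = 277.35 K and T_H = 298.15 K, so ΔT = 20.80 K.
COP_Carnot = T_C/ΔT = 277.35/20.80 = 13.33.
Q̇_max = COP_Carnot × Ẇ = 13.33 × 4070 W = 54270 W = 72.78 hp.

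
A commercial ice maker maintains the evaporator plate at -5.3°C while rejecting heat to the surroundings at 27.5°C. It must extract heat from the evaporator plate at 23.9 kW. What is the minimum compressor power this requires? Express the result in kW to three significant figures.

2.93 kW

In absolute terms T_C = 267.85 K and T_H = 300.65 K, so ΔT = 32.80 K.
COP_Carnot = T_C/ΔT = 267.85/32.80 = 8.166.
Ẇ_min = Q̇/COP_Carnot = 23.90/8.166 = 2.927 kW.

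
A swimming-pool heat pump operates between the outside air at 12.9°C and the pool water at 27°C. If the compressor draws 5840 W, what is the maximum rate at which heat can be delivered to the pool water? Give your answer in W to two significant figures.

In absolute terms T_C = 286.05 K and T_H = 300.15 K, so ΔT = 14.10 K.
COP_Carnot = T_H/ΔT = 300.15/14.10 = 21.29.
Q̇_max = COP_Carnot × Ẇ = 21.29 × 5840 W = 124300 W.

120000 W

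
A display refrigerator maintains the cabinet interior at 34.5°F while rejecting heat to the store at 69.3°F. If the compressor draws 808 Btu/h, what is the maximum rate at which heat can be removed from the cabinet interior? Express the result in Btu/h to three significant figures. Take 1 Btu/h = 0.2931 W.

11500 Btu/h

In absolute terms T_C = 274.54 K and T_H = 293.87 K, so ΔT = 19.33 K.
COP_Carnot = T_C/ΔT = 274.54/19.33 = 14.20.
Q̇_max = COP_Carnot × Ẇ = 14.20 × 808.0 Btu/h = 11470 Btu/h.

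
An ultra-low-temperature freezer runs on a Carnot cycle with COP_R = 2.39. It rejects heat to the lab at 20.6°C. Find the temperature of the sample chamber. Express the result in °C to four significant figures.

-66.05 °C

For a Carnot refrigerator COP_R = T_C/(T_H − T_C), so T_C = COP·T_H/(1 + COP).
With T_H = 293.75 K, T_C = 2.39 × 293.75/3.390 = 207.10 K.
Converting, 207.10 K = -66.05°C.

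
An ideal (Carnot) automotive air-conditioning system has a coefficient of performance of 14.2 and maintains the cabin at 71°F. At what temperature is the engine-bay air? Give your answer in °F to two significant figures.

COP_R = T_C/(T_H − T_C) gives T_H − T_C = T_C/COP.
With T_C = 294.82 K, T_H = 294.82 × (1 + 1/14.2) = 315.58 K.
Converting, 315.58 K = 108.37°F.

110 °F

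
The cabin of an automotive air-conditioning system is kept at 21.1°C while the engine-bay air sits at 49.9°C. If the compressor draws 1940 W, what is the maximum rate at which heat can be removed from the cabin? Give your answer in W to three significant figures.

In absolute terms T_C = 294.25 K and T_H = 323.05 K, so ΔT = 28.80 K.
COP_Carnot = T_C/ΔT = 294.25/28.80 = 10.22.
Q̇_max = COP_Carnot × Ẇ = 10.22 × 1940 W = 19820 W.

19800 W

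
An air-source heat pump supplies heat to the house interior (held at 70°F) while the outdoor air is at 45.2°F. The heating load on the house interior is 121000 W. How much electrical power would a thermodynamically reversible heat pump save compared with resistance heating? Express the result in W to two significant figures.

In absolute terms T_C = 280.48 K and T_H = 294.26 K, so ΔT = 13.78 K.
COP_Carnot = T_H/ΔT = 294.26/13.78 = 21.36.
Resistance heating needs Ẇ_res = Q̇_H = 121000 W; the reversible heat pump needs only Ẇ_hp = Q̇_H/COP = 5665 W.
Saving = 121000 − 5665 = 115300 W.

120000 W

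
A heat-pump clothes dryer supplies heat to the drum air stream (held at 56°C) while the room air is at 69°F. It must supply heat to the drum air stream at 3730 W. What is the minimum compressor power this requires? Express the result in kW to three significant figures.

0.402 kW

In absolute terms T_C = 293.71 K and T_H = 329.15 K, so ΔT = 35.44 K.
COP_Carnot = T_H/ΔT = 329.15/35.44 = 9.286.
Ẇ_min = Q̇/COP_Carnot = 3730/9.286 = 401.7 W = 0.4017 kW.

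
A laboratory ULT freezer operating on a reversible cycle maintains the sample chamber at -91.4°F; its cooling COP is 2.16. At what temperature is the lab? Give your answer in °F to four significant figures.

COP_R = T_C/(T_H − T_C) gives T_H − T_C = T_C/COP.
With T_C = 204.59 K, T_H = 204.59 × (1 + 1/2.16) = 299.31 K.
Converting, 299.31 K = 79.10°F.

79.10 °F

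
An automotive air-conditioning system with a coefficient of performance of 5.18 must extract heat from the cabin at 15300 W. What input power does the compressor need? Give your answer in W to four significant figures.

2954 W

Ẇ = Q̇_C/COP = 15300/5.18 = 2954 W.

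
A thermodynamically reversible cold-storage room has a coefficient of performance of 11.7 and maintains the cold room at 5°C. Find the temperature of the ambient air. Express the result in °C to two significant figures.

COP_R = T_C/(T_H − T_C) gives T_H − T_C = T_C/COP.
With T_C = 278.15 K, T_H = 278.15 × (1 + 1/11.7) = 301.92 K.
Converting, 301.92 K = 28.77°C.

29 °C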